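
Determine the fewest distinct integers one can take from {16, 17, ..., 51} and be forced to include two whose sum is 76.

Group the elements by complementary pair {x, 76−x}: {25,51}, {26,50}, {27,49}, …, giving 13 two-element pairs, the single value 38 (it cannot pair with itself since the integers are distinct), and 9 integers whose partner 76−x falls outside [16,51].
Treating each of those 23 groups as a pigeonhole, one can pick one integer per group — 23 integers — with no two summing to 76.
The 24th integer lands in an occupied pair, forcing a sum of 76.

24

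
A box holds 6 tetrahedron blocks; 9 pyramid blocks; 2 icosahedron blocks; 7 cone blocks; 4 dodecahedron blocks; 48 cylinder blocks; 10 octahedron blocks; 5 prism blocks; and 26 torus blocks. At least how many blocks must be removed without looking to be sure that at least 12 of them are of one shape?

An adversary could hand out at most 11 blocks per shape (7 shapes run out sooner): 6 + 9 + 2 + 7 + 4 + 11 + 10 + 5 + 11 = 65 blocks and still no shape has 12.
One more block lands in a shape already at 11, so 66 draws are enough and 65 are not.

66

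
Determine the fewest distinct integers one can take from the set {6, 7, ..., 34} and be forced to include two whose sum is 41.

Two chosen integers sum to 41 exactly when both halves of some pair {x, 41−x} with 7 ≤ x ≤ 41−x ≤ 34 are chosen — 14 such pairs.
The remaining 1 element (those with no distinct partner in range) can never complete a 41-sum, so the worst case takes all of them and one from each pair: 1 + 14 = 15.
By pigeonhole, the 16th integer has to be the second member of some pair, so 15 + 1 = 16.

16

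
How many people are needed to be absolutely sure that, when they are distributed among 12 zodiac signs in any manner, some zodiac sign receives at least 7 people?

73

With 72 people one could put exactly 6 in each of the 12 zodiac signs, and no zodiac sign would reach 7.
One more person must land in a zodiac sign that already has 6, giving it 7.
So 12 × 6 + 1 = 73 people are required.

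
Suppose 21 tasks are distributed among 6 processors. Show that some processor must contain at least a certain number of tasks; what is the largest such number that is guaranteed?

4

Pigeonhole: the 6 processors are the holes and the 21 tasks are the pigeons.
If every processor held at most 3 tasks, the total would be at most 6 × 3 = 18, which is less than 21.
So some processor holds at least ⌈21/6⌉ = 4 tasks.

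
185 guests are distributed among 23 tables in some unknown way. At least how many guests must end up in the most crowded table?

By pigeonhole, the 23 tables are the holes and the 185 guests are the pigeons.
If every table held at most 8 guests, the total would be at most 23 × 8 = 184, which is less than 185.
So some table holds at least ⌈185/23⌉ = 9 guests.

9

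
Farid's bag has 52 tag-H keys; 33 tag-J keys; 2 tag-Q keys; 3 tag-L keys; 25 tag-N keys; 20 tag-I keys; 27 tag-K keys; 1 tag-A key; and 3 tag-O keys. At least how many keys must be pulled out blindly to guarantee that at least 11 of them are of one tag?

By pigeonhole, the 9 tags are the holes; the keys drawn are the pigeons.
To avoid 11 of any one tag, the worst case takes at most 10 of each tag, or every key of a tag that has fewer than 10.
That gives 10 + 10 + 2 + 3 + 10 + 10 + 10 + 1 + 3 = 59 keys with no tag reaching 11.
The next key forces some tag to 11, so 59 + 1 = 60.

60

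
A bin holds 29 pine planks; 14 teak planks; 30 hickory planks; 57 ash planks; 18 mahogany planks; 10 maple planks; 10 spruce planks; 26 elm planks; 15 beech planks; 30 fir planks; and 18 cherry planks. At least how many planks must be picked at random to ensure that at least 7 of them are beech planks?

249

In the worst case for collecting beech planks, every non-beech plank comes out first.
There are 29 + 14 + 30 + 57 + 18 + 10 + 10 + 26 + 30 + 18 = 242 non-beech planks altogether.
After those, each further plank must be beech, so 242 + 7 = 249 draws guarantee 7 beech planks.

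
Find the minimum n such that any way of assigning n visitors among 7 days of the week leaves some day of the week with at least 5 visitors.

With 28 visitors one could put exactly 4 in each of the 7 days of the week, and no day of the week would reach 5.
By the pigeonhole principle, one more visitor must land in a day of the week that already has 4, giving it 5.
So 7 × 4 + 1 = 29 visitors are required.

29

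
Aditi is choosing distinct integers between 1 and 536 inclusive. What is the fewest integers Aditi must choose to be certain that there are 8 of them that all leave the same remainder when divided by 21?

By pigeonhole, the 21 residue classes mod 21 are the pigeonholes.
With 147 integers one could put 7 in each residue class and have no class reach 8.
The 148th integer pushes some class to 8, so 21·7 + 1 = 148.

148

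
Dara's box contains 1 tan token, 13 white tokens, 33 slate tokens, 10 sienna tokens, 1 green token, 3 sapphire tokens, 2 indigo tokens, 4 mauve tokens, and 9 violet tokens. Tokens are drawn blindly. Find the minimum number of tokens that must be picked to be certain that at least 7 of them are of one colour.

By the pigeonhole principle, the 9 colours are the holes; the tokens drawn are the pigeons.
To avoid 7 of any one colour, the worst case takes at most 6 of each colour, or every token of a colour that has fewer than 6.
That gives 1 + 6 + 6 + 6 + 1 + 3 + 2 + 4 + 6 = 35 tokens with no colour reaching 7.
The next token forces some colour to 7, so 35 + 1 = 36.

36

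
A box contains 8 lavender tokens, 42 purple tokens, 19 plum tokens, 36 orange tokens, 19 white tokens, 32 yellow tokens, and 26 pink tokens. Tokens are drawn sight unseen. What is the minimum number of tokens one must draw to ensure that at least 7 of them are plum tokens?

170

In the worst case for collecting plum tokens, every non-plum token comes out first.
There are 8 + 42 + 36 + 19 + 32 + 26 = 163 non-plum tokens altogether.
After those, each further token must be plum, so 163 + 7 = 170 draws guarantee 7 plum tokens.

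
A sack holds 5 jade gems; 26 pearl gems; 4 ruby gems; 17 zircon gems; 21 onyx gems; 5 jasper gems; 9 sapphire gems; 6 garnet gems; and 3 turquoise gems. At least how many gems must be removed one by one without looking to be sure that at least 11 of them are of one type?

63

An adversary could hand out at most 10 gems per type (6 types run out sooner): 5 + 10 + 4 + 10 + 10 + 5 + 9 + 6 + 3 = 62 gems and still no type has 11.
Pigeonhole: one more gem lands in a type already at 10, so 63 draws are enough and 62 are not.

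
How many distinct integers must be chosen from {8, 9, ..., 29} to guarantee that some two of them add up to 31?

Two chosen integers sum to 31 exactly when both halves of some pair {x, 31−x} with 8 ≤ x ≤ 31−x ≤ 23 are chosen — 8 such pairs.
The remaining 6 elements (those with no distinct partner in range) can never complete a 31-sum, so the worst case takes all of them and one from each pair: 6 + 8 = 14.
By the pigeonhole principle, the 15th integer has to be the second member of some pair, so 14 + 1 = 15.

15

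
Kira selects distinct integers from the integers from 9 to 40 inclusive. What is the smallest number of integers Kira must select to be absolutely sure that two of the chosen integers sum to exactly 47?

18

A set avoiding the sum 47 can contain at most one of each pair {x, 47−x}, plus the 2 elements whose complement lies outside the range.
The integers 24, …, 40 (17 of them) are such a set: any two sum to at least 24+25 = 49 > 47.
Any 18th integer completes one of the 15 pairs, so 18 choices force a sum of 47.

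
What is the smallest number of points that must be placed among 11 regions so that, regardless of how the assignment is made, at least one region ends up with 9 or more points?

With 88 points one could put exactly 8 in each of the 11 regions, and no region would reach 9.
By pigeonhole, one more point must land in a region that already has 8, giving it 9.
So 11 × 8 + 1 = 89 points are required.

89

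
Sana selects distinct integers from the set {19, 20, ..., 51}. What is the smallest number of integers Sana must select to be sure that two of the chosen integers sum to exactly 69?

18

A set avoiding the sum 69 can contain at most one of each pair {x, 69−x}, plus the 1 element whose complement lies outside the range.
The integers 35, …, 51 (17 of them) are such a set: any two sum to at least 35+36 = 71 > 69.
Any 18th integer completes one of the 16 pairs, so 18 choices force a sum of 69.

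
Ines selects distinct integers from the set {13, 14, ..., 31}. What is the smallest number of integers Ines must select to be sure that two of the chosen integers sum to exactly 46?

12

Group the elements by complementary pair {x, 46−x}: {15,31}, {16,30}, {17,29}, …, giving 8 two-element pairs, the single value 23 (it cannot pair with itself since the integers are distinct), and 2 integers whose partner 46−x falls outside [13,31].
Treating each of those 11 groups as a pigeonhole, one can pick one integer per group — 11 integers — with no two summing to 46.
The 12th integer lands in an occupied pair, forcing a sum of 46.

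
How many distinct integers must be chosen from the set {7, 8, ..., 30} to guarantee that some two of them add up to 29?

Two chosen integers sum to 29 exactly when both halves of some pair {x, 29−x} with 7 ≤ x ≤ 29−x ≤ 22 are chosen — 8 such pairs.
The remaining 8 elements (those with no distinct partner in range) can never complete a 29-sum, so the worst case takes all of them and one from each pair: 8 + 8 = 16.
Pigeonhole: the 17th integer has to be the second member of some pair, so 16 + 1 = 17.

17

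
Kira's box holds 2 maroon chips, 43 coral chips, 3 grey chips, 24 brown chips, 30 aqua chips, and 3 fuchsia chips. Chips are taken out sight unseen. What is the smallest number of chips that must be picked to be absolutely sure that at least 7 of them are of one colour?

27

Put each drawn chip into a box by colour. The largest draw with every box below 7 takes min(count, 6) from each colour; colours with fewer than 6 contribute all they have.
Σ min(cᵢ, 6) = 2 + 6 + 3 + 6 + 6 + 3 = 26.
Draw number 26 + 1 = 27 must push one box to 7.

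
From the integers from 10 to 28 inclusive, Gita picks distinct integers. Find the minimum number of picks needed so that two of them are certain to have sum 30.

A set avoiding the sum 30 can contain at most one of each pair {x, 30−x}, plus the 9 elements whose complement lies outside the range or equal to its own complement.
The integers 15, …, 28 (14 of them) are such a set: any two sum to at least 15+16 = 31 > 30.
Any 15th integer completes one of the 5 pairs, so 15 choices force a sum of 30.

15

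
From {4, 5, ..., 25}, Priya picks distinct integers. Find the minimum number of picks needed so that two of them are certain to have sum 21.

16

Group the elements by complementary pair {x, 21−x}: {4,17}, {5,16}, {6,15}, …, giving 7 two-element pairs and 8 integers whose partner 21−x falls outside [4,25].
Treating each of those 15 groups as a pigeonhole, one can pick one integer per group — 15 integers — with no two summing to 21.
The 16th integer lands in an occupied pair, forcing a sum of 21.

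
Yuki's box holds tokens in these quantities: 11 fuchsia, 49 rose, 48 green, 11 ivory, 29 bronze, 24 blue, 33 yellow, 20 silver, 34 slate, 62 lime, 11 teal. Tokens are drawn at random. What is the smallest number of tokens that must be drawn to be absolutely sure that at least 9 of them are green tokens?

In the worst case for collecting green tokens, every non-green token comes out first.
There are 11 + 49 + 11 + 29 + 24 + 33 + 20 + 34 + 62 + 11 = 284 non-green tokens altogether.
After those, each further token must be green, so 284 + 9 = 293 draws guarantee 9 green tokens.

293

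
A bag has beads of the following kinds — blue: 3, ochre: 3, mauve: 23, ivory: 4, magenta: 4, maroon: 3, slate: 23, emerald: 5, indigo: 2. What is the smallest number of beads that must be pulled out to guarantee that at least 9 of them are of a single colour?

An adversary could hand out at most 8 beads per colour (7 colours run out sooner): 3 + 3 + 8 + 4 + 4 + 3 + 8 + 5 + 2 = 40 beads and still no colour has 9.
One more bead lands in a colour already at 8, so 41 draws are enough and 40 are not.

41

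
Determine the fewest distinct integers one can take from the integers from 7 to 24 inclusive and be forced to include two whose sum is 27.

12

Group the elements by complementary pair {x, 27−x}: {7,20}, {8,19}, {9,18}, …, giving 7 two-element pairs and 4 integers whose partner 27−x falls outside [7,24].
By the pigeonhole principle, treating each of those 11 groups as a pigeonhole, one can pick one integer per group — 11 integers — with no two summing to 27.
The 12th integer lands in an occupied pair, forcing a sum of 27.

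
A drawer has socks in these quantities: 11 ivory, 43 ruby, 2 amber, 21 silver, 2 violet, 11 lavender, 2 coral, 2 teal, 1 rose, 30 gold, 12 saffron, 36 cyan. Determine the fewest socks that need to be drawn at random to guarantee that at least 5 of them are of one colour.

The 12 colours are the holes; the socks drawn are the pigeons.
To avoid 5 of any one colour, the worst case takes at most 4 of each colour, or every sock of a colour that has fewer than 4.
That gives 4 + 4 + 2 + 4 + 2 + 4 + 2 + 2 + 1 + 4 + 4 + 4 = 37 socks with no colour reaching 5.
The next sock forces some colour to 5, so 37 + 1 = 38.

38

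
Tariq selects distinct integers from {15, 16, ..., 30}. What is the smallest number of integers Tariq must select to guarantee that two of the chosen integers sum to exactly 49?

Two chosen integers sum to 49 exactly when both halves of some pair {x, 49−x} with 19 ≤ x ≤ 49−x ≤ 30 are chosen — 6 such pairs.
The remaining 4 elements (those with no distinct partner in range) can never complete a 49-sum, so the worst case takes all of them and one from each pair: 4 + 6 = 10.
Pigeonhole: the 11th integer has to be the second member of some pair, so 10 + 1 = 11.

11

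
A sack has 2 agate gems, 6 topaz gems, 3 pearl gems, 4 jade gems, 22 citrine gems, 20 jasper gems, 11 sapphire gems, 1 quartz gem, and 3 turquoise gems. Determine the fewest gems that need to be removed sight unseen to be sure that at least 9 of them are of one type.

By pigeonhole, the 9 types are the holes; the gems drawn are the pigeons.
To avoid 9 of any one type, the worst case takes at most 8 of each type, or every gem of a type that has fewer than 8.
That gives 2 + 6 + 3 + 4 + 8 + 8 + 8 + 1 + 3 = 43 gems with no type reaching 9.
The next gem forces some type to 9, so 43 + 1 = 44.

44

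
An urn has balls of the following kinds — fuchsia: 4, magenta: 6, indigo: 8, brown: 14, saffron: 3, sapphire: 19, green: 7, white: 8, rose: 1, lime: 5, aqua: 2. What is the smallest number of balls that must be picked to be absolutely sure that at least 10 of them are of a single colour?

63

Put each drawn ball into a box by colour. The largest draw with every box below 10 takes min(count, 9) from each colour; colours with fewer than 9 contribute all they have.
Σ min(cᵢ, 9) = 4 + 6 + 8 + 9 + 3 + 9 + 7 + 8 + 1 + 5 + 2 = 62.
Draw number 62 + 1 = 63 must push one box to 10.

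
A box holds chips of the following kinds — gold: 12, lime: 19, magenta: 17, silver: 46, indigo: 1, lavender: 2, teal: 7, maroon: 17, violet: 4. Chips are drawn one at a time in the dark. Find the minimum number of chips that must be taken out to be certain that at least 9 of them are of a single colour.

An adversary could hand out at most 8 chips per colour (4 colours run out sooner): 8 + 8 + 8 + 8 + 1 + 2 + 7 + 8 + 4 = 54 chips and still no colour has 9.
One more chip lands in a colour already at 8, so 55 draws are enough and 54 are not.

55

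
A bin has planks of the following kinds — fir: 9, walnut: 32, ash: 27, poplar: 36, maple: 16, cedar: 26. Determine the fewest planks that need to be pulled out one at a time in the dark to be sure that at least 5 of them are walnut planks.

119

In the worst case for collecting walnut planks, every non-walnut plank comes out first.
There are 9 + 27 + 36 + 16 + 26 = 114 non-walnut planks altogether.
After those, each further plank must be walnut, so 114 + 5 = 119 draws guarantee 5 walnut planks.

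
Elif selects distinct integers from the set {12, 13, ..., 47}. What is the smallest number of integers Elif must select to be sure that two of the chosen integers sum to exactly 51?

A set avoiding the sum 51 can contain at most one of each pair {x, 51−x}, plus the 8 elements whose complement lies outside the range.
The integers 26, …, 47 (22 of them) are such a set: any two sum to at least 26+27 = 53 > 51.
Pigeonhole: any 23rd integer completes one of the 14 pairs, so 23 choices force a sum of 51.

23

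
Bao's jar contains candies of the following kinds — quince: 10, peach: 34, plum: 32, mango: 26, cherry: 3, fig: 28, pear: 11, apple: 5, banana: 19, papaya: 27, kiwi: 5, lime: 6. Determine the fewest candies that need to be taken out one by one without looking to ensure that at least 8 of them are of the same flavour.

By the pigeonhole principle, put each drawn candy into a box by flavour. The largest draw with every box below 8 takes min(count, 7) from each flavour; flavours with fewer than 7 contribute all they have.
Σ min(cᵢ, 7) = 7 + 7 + 7 + 7 + 3 + 7 + 7 + 5 + 7 + 7 + 5 + 6 = 75.
Draw number 75 + 1 = 76 must push one box to 8.

76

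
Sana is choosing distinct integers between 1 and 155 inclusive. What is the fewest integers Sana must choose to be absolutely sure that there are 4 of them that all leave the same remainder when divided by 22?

By pigeonhole, the 22 residue classes mod 22 are the pigeonholes.
With 66 integers one could put 3 in each residue class and have no class reach 4.
The 67th integer pushes some class to 4, so 22·3 + 1 = 67.

67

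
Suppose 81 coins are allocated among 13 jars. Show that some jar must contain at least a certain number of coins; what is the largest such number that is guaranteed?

7

By pigeonhole, the 13 jars are the holes and the 81 coins are the pigeons.
If every jar held at most 6 coins, the total would be at most 13 × 6 = 78, which is less than 81.
So some jar holds at least ⌈81/13⌉ = 7 coins.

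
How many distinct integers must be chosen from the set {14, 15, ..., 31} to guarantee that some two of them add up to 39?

13

Group the elements by complementary pair {x, 39−x}: {14,25}, {15,24}, {16,23}, …, giving 6 two-element pairs and 6 integers whose partner 39−x falls outside [14,31].
Treating each of those 12 groups as a pigeonhole, one can pick one integer per group — 12 integers — with no two summing to 39.
The 13th integer lands in an occupied pair, forcing a sum of 39.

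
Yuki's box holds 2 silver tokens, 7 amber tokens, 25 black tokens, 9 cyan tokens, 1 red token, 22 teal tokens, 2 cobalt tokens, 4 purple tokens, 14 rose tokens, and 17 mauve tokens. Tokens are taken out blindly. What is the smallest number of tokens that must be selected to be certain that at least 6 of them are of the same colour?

An adversary could hand out at most 5 tokens per colour (4 colours run out sooner): 2 + 5 + 5 + 5 + 1 + 5 + 2 + 4 + 5 + 5 = 39 tokens and still no colour has 6.
One more token lands in a colour already at 5, so 40 draws are enough and 39 are not.

40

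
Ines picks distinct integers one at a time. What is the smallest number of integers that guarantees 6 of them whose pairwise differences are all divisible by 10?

Integers whose pairwise differences are multiples of 10 are exactly those sharing a remainder mod 10. The 10 residue classes mod 10 are the pigeonholes.
With 50 integers one could put 5 in each residue class and have no class reach 6.
The 51st integer pushes some class to 6, so 10·5 + 1 = 51.

51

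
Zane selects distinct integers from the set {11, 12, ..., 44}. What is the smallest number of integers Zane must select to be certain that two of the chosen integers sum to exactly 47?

Group the elements by complementary pair {x, 47−x}: {11,36}, {12,35}, {13,34}, …, giving 13 two-element pairs and 8 integers whose partner 47−x falls outside [11,44].
Treating each of those 21 groups as a pigeonhole, one can pick one integer per group — 21 integers — with no two summing to 47.
The 22nd integer lands in an occupied pair, forcing a sum of 47.

22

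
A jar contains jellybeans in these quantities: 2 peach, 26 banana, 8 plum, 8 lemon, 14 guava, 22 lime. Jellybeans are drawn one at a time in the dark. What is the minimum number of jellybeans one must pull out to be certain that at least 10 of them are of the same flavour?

46

The 6 flavours are the holes; the jellybeans drawn are the pigeons.
To avoid 10 of any one flavour, the worst case takes at most 9 of each flavour, or every jellybean of a flavour that has fewer than 9.
That gives 2 + 9 + 8 + 8 + 9 + 9 = 45 jellybeans with no flavour reaching 10.
The next jellybean forces some flavour to 10, so 45 + 1 = 46.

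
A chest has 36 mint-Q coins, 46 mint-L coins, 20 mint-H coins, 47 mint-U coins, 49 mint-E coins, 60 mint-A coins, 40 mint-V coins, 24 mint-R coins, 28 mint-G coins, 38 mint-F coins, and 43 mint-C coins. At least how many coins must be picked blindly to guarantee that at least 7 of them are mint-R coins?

414

In the worst case for collecting mint-R coins, every non-mint-R coin comes out first.
There are 36 + 46 + 20 + 47 + 49 + 60 + 40 + 28 + 38 + 43 = 407 non-mint-R coins altogether.
After those, each further coin must be mint-R, so 407 + 7 = 414 draws guarantee 7 mint-R coins.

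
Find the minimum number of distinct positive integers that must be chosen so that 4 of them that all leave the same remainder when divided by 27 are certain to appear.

82

The 27 residue classes mod 27 are the pigeonholes.
With 81 integers one could put 3 in each residue class and have no class reach 4.
The 82nd integer pushes some class to 4, so 27·3 + 1 = 82.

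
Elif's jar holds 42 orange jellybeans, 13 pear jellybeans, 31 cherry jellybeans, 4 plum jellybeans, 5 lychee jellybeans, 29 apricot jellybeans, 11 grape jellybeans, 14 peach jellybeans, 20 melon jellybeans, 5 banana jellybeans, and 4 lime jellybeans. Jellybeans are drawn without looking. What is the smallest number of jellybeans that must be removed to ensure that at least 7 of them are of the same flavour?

Put each drawn jellybean into a box by flavour. The largest draw with every box below 7 takes min(count, 6) from each flavour; flavours with fewer than 6 contribute all they have.
Σ min(cᵢ, 6) = 6 + 6 + 6 + 4 + 5 + 6 + 6 + 6 + 6 + 5 + 4 = 60.
Draw number 60 + 1 = 61 must push one box to 7.

61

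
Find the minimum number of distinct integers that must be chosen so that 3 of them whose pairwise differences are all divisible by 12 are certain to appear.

Integers whose pairwise differences are multiples of 12 are exactly those sharing a remainder mod 12. By pigeonhole, the 12 residue classes mod 12 are the pigeonholes.
With 24 integers one could put 2 in each residue class and have no class reach 3.
The 25th integer pushes some class to 3, so 12·2 + 1 = 25.

25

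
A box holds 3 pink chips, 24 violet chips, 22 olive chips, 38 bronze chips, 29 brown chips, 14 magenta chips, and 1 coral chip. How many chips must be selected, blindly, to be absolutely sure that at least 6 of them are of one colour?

30

An adversary could hand out at most 5 chips per colour (pink, coral run out sooner): 3 + 5 + 5 + 5 + 5 + 5 + 1 = 29 chips and still no colour has 6.
By the pigeonhole principle, one more chip lands in a colour already at 5, so 30 draws are enough and 29 are not.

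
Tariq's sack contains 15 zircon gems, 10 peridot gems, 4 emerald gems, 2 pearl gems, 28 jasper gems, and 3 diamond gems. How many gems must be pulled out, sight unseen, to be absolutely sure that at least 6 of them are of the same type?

By pigeonhole, the 6 types are the holes; the gems drawn are the pigeons.
To avoid 6 of any one type, the worst case takes at most 5 of each type, or every gem of a type that has fewer than 5.
That gives 5 + 5 + 4 + 2 + 5 + 3 = 24 gems with no type reaching 6.
The next gem forces some type to 6, so 24 + 1 = 25.

25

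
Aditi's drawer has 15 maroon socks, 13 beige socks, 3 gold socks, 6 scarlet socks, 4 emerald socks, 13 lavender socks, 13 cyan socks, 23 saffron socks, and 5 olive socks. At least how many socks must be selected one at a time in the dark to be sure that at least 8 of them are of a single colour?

An adversary could hand out at most 7 socks per colour (4 colours run out sooner): 7 + 7 + 3 + 6 + 4 + 7 + 7 + 7 + 5 = 53 socks and still no colour has 8.
Pigeonhole: one more sock lands in a colour already at 7, so 54 draws are enough and 53 are not.

54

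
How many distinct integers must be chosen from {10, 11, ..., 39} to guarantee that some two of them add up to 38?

Two chosen integers sum to 38 exactly when both halves of some pair {x, 38−x} with 10 ≤ x ≤ 38−x ≤ 28 are chosen — 9 such pairs.
The remaining 12 elements (those with no distinct partner in range) can never complete a 38-sum, so the worst case takes all of them and one from each pair: 12 + 9 = 21.
The 22nd integer has to be the second member of some pair, so 21 + 1 = 22.

22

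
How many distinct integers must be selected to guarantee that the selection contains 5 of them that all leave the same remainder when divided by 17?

69

The 17 residue classes mod 17 are the pigeonholes.
With 68 integers one could put 4 in each residue class and have no class reach 5.
The 69th integer pushes some class to 5, so 17·4 + 1 = 69.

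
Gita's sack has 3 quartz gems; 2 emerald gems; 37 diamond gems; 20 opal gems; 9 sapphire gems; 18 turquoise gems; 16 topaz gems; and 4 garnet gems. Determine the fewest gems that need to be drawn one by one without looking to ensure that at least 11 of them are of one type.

59

Pigeonhole: put each drawn gem into a box by type. The largest draw with every box below 11 takes min(count, 10) from each type; types with fewer than 10 contribute all they have.
Σ min(cᵢ, 10) = 3 + 2 + 10 + 10 + 9 + 10 + 10 + 4 = 58.
Draw number 58 + 1 = 59 must push one box to 11.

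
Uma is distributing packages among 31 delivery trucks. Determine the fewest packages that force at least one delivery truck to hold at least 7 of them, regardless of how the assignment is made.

187

With 186 packages one could put exactly 6 in each of the 31 delivery trucks, and no delivery truck would reach 7.
By pigeonhole, one more package must land in a delivery truck that already has 6, giving it 7.
So 31 × 6 + 1 = 187 packages are required.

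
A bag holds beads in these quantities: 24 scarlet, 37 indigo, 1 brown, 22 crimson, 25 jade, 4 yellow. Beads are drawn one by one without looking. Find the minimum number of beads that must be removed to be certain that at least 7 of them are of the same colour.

30

By the pigeonhole principle, put each drawn bead into a box by colour. The largest draw with every box below 7 takes min(count, 6) from each colour; colours with fewer than 6 contribute all they have.
Σ min(cᵢ, 6) = 6 + 6 + 1 + 6 + 6 + 4 = 29.
Draw number 29 + 1 = 30 must push one box to 7.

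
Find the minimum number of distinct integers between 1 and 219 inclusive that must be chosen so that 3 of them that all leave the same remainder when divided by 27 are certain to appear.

The 27 residue classes mod 27 are the pigeonholes.
With 54 integers one could put 2 in each residue class and have no class reach 3.
The 55th integer pushes some class to 3, so 27·2 + 1 = 55.

55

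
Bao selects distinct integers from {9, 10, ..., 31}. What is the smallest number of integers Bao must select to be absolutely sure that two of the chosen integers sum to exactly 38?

14

Group the elements by complementary pair {x, 38−x}: {9,29}, {10,28}, {11,27}, …, giving 10 two-element pairs; the single value 19 (it cannot pair with itself since the integers are distinct); and 2 integers whose partner 38−x falls outside [9,31].
By pigeonhole, treating each of those 13 groups as a pigeonhole, one can pick one integer per group — 13 integers — with no two summing to 38.
The 14th integer lands in an occupied pair, forcing a sum of 38.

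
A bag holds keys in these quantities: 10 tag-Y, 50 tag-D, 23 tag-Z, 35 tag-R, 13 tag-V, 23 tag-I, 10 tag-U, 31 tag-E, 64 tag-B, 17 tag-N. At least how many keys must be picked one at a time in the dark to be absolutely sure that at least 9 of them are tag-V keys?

272

In the worst case for collecting tag-V keys, every non-tag-V key comes out first.
There are 10 + 50 + 23 + 35 + 23 + 10 + 31 + 64 + 17 = 263 non-tag-V keys altogether.
After those, each further key must be tag-V, so 263 + 9 = 272 draws guarantee 9 tag-V keys.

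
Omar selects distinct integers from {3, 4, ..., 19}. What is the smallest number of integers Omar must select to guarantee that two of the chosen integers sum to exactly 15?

13

A set avoiding the sum 15 can contain at most one of each pair {x, 15−x}, plus the 7 elements whose complement lies outside the range.
The integers 8, …, 19 (12 of them) are such a set: any two sum to at least 8+9 = 17 > 15.
Pigeonhole: any 13th integer completes one of the 5 pairs, so 13 choices force a sum of 15.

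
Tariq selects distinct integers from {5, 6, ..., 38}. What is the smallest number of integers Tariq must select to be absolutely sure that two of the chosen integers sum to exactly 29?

25

Group the elements by complementary pair {x, 29−x}: {5,24}, {6,23}, {7,22}, …, giving 10 two-element pairs and 14 integers whose partner 29−x falls outside [5,38].
Pigeonhole: treating each of those 24 groups as a pigeonhole, one can pick one integer per group — 24 integers — with no two summing to 29.
The 25th integer lands in an occupied pair, forcing a sum of 29.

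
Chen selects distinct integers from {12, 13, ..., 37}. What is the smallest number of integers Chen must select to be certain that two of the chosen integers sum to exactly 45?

16

A set avoiding the sum 45 can contain at most one of each pair {x, 45−x}, plus the 4 elements whose complement lies outside the range.
The integers 23, …, 37 (15 of them) are such a set: any two sum to at least 23+24 = 47 > 45.
Pigeonhole: any 16th integer completes one of the 11 pairs, so 16 choices force a sum of 45.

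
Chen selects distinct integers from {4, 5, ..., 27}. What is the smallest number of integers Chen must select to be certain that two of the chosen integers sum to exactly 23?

Group the elements by complementary pair {x, 23−x}: {4,19}, {5,18}, {6,17}, …, giving 8 two-element pairs and 8 integers whose partner 23−x falls outside [4,27].
By the pigeonhole principle, treating each of those 16 groups as a pigeonhole, one can pick one integer per group — 16 integers — with no two summing to 23.
The 17th integer lands in an occupied pair, forcing a sum of 23.

17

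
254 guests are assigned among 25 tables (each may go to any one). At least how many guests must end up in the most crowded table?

Pigeonhole: the 25 tables are the holes and the 254 guests are the pigeons.
If every table held at most 10 guests, the total would be at most 25 × 10 = 250, which is less than 254.
So some table holds at least ⌈254/25⌉ = 11 guests.

11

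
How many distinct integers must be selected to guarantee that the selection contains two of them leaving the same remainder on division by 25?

Pigeonhole: the 25 residue classes mod 25 are the pigeonholes.
With 25 integers one could put 1 in each residue class and have no class reach 2.
The 26th integer pushes some class to 2, so 25·1 + 1 = 26.

26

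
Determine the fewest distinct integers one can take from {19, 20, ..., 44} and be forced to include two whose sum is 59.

16

Group the elements by complementary pair {x, 59−x}: {19,40}, {20,39}, {21,38}, …, giving 11 two-element pairs and 4 integers whose partner 59−x falls outside [19,44].
Treating each of those 15 groups as a pigeonhole, one can pick one integer per group — 15 integers — with no two summing to 59.
The 16th integer lands in an occupied pair, forcing a sum of 59.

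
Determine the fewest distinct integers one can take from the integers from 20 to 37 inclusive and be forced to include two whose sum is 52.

13

Group the elements by complementary pair {x, 52−x}: {20,32}, {21,31}, {22,30}, …, giving 6 two-element pairs; the single value 26 (it cannot pair with itself since the integers are distinct); and 5 integers whose partner 52−x falls outside [20,37].
Treating each of those 12 groups as a pigeonhole, one can pick one integer per group — 12 integers — with no two summing to 52.
The 13th integer lands in an occupied pair, forcing a sum of 52.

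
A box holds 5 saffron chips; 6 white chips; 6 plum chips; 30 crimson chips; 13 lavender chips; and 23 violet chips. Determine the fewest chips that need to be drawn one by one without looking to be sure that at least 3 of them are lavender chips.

In the worst case for collecting lavender chips, every non-lavender chip comes out first.
There are 5 + 6 + 6 + 30 + 23 = 70 non-lavender chips altogether.
After those, each further chip must be lavender, so 70 + 3 = 73 draws guarantee 3 lavender chips.

73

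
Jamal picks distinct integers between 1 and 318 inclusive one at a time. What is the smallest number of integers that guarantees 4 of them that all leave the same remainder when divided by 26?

79

The 26 residue classes mod 26 are the pigeonholes.
With 78 integers one could put 3 in each residue class and have no class reach 4.
The 79th integer pushes some class to 4, so 26·3 + 1 = 79.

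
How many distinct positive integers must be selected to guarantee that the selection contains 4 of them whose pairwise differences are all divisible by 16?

49

Integers whose pairwise differences are multiples of 16 are exactly those sharing a remainder mod 16. By the pigeonhole principle, the 16 residue classes mod 16 are the pigeonholes.
With 48 integers one could put 3 in each residue class and have no class reach 4.
The 49th integer pushes some class to 4, so 16·3 + 1 = 49.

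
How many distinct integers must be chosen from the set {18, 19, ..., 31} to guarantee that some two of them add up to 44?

Two chosen integers sum to 44 exactly when both halves of some pair {x, 44−x} with 18 ≤ x ≤ 44−x ≤ 26 are chosen — 4 such pairs.
The remaining 6 elements (those with no distinct partner in range) can never complete a 44-sum, so the worst case takes all of them and one from each pair: 6 + 4 = 10.
By pigeonhole, the 11th integer has to be the second member of some pair, so 10 + 1 = 11.

11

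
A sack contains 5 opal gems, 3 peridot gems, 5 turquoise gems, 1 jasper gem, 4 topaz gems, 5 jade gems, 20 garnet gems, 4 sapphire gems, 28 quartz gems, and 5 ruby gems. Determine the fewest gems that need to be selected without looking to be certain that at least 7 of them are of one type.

45

The 10 types are the holes; the gems drawn are the pigeons.
To avoid 7 of any one type, the worst case takes at most 6 of each type, or every gem of a type that has fewer than 6.
That gives 5 + 3 + 5 + 1 + 4 + 5 + 6 + 4 + 6 + 5 = 44 gems with no type reaching 7.
The next gem forces some type to 7, so 44 + 1 = 45.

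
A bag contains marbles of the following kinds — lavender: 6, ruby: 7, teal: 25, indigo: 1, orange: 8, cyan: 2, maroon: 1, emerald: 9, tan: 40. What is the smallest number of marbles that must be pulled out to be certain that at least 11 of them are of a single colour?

Put each drawn marble into a box by colour. The largest draw with every box below 11 takes min(count, 10) from each colour; colours with fewer than 10 contribute all they have.
Σ min(cᵢ, 10) = 6 + 7 + 10 + 1 + 8 + 2 + 1 + 9 + 10 = 54.
Draw number 54 + 1 = 55 must push one box to 11.

55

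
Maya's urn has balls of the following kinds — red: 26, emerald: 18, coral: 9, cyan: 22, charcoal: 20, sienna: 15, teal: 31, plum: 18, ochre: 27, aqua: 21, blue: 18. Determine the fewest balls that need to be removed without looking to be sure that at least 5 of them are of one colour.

45

Pigeonhole: the 11 colours are the holes; the balls drawn are the pigeons.
To avoid 5 of any one colour, the worst case takes at most 4 of each colour.
That gives 4 + 4 + 4 + 4 + 4 + 4 + 4 + 4 + 4 + 4 + 4 = 44 balls with no colour reaching 5.
The next ball forces some colour to 5, so 44 + 1 = 45.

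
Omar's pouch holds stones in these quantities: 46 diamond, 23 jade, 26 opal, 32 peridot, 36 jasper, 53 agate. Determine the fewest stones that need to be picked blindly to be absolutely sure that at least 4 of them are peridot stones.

In the worst case for collecting peridot stones, every non-peridot stone comes out first.
There are 46 + 23 + 26 + 36 + 53 = 184 non-peridot stones altogether.
After those, each further stone must be peridot, so 184 + 4 = 188 draws guarantee 4 peridot stones.

188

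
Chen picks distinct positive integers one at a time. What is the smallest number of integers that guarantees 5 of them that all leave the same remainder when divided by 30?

121

The 30 residue classes mod 30 are the pigeonholes.
With 120 integers one could put 4 in each residue class and have no class reach 5.
The 121st integer pushes some class to 5, so 30·4 + 1 = 121.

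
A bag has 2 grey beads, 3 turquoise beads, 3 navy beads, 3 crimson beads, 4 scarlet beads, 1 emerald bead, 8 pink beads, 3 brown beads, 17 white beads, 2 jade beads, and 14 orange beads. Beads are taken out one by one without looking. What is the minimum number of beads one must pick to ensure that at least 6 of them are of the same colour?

37

Put each drawn bead into a box by colour. The largest draw with every box below 6 takes min(count, 5) from each colour; colours with fewer than 5 contribute all they have.
Σ min(cᵢ, 5) = 2 + 3 + 3 + 3 + 4 + 1 + 5 + 3 + 5 + 2 + 5 = 36.
Draw number 36 + 1 = 37 must push one box to 6.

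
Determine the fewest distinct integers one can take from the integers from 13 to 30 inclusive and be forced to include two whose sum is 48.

Two chosen integers sum to 48 exactly when both halves of some pair {x, 48−x} with 18 ≤ x ≤ 48−x ≤ 30 are chosen — 6 such pairs.
The remaining 6 elements (those with no distinct partner in range) can never complete a 48-sum, so the worst case takes all of them and one from each pair: 6 + 6 = 12.
By the pigeonhole principle, the 13th integer has to be the second member of some pair, so 12 + 1 = 13.

13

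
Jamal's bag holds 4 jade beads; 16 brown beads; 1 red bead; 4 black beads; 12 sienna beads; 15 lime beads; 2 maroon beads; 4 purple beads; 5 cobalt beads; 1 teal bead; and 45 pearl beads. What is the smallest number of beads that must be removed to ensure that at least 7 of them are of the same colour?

By pigeonhole, the 11 colours are the holes; the beads drawn are the pigeons.
To avoid 7 of any one colour, the worst case takes at most 6 of each colour, or every bead of a colour that has fewer than 6.
That gives 4 + 6 + 1 + 4 + 6 + 6 + 2 + 4 + 5 + 1 + 6 = 45 beads with no colour reaching 7.
The next bead forces some colour to 7, so 45 + 1 = 46.

46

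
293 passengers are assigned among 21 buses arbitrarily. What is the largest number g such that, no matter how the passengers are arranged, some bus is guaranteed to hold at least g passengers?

14

By pigeonhole, the 21 buses are the holes and the 293 passengers are the pigeons.
If every bus held at most 13 passengers, the total would be at most 21 × 13 = 273, which is less than 293.
So some bus holds at least ⌈293/21⌉ = 14 passengers.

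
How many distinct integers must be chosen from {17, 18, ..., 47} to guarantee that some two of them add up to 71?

Two chosen integers sum to 71 exactly when both halves of some pair {x, 71−x} with 24 ≤ x ≤ 71−x ≤ 47 are chosen — 12 such pairs.
The remaining 7 elements (those with no distinct partner in range) can never complete a 71-sum, so the worst case takes all of them and one from each pair: 7 + 12 = 19.
By the pigeonhole principle, the 20th integer has to be the second member of some pair, so 19 + 1 = 20.

20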